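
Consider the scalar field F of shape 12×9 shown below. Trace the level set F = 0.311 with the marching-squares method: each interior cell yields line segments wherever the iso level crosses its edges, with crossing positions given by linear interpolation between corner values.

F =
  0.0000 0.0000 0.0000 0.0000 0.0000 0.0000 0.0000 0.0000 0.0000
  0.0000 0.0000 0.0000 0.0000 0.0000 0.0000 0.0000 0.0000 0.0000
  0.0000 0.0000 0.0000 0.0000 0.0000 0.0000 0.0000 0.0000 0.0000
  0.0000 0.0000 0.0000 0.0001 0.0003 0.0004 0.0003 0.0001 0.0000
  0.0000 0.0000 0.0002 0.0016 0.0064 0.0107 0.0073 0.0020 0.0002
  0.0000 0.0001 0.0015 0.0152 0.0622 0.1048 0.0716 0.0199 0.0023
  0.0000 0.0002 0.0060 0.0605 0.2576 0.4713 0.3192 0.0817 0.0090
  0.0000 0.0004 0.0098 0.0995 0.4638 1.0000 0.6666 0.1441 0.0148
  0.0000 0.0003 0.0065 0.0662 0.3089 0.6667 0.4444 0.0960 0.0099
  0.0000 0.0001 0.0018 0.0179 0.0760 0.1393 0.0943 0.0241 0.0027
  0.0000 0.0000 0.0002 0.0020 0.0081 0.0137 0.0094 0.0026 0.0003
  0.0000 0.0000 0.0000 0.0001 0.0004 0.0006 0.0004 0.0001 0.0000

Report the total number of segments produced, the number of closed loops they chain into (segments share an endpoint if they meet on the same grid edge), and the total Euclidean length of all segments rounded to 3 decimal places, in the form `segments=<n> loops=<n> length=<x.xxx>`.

segments=12 loops=1 length=9.310

cell (5,4): code 0100 → (5.563,5.000)–(6.000,4.250)
cell (5,5): code 1100 → (5.967,6.000)–(5.563,5.000)
cell (5,6): code 1000 → (6.000,6.035)–(5.967,6.000)
cell (6,3): code 0100 → (6.259,4.000)–(7.000,3.581)
cell (6,4): code 1110 → (6.000,4.250)–(6.259,4.000)
cell (6,6): code 1001 → (7.000,6.681)–(6.000,6.035)
cell (7,3): code 0010 → (7.000,3.581)–(7.986,4.000)
cell (7,4): code 0111 → (7.986,4.000)–(8.000,4.006)
cell (7,6): code 1001 → (8.000,6.383)–(7.000,6.681)
cell (8,4): code 0010 → (8.000,4.006)–(8.674,5.000)
cell (8,5): code 0011 → (8.674,5.000)–(8.381,6.000)
cell (8,6): code 0001 → (8.381,6.000)–(8.000,6.383)
total: 12 segments, chained into 1 closed loop(s), length Σ = 9.310395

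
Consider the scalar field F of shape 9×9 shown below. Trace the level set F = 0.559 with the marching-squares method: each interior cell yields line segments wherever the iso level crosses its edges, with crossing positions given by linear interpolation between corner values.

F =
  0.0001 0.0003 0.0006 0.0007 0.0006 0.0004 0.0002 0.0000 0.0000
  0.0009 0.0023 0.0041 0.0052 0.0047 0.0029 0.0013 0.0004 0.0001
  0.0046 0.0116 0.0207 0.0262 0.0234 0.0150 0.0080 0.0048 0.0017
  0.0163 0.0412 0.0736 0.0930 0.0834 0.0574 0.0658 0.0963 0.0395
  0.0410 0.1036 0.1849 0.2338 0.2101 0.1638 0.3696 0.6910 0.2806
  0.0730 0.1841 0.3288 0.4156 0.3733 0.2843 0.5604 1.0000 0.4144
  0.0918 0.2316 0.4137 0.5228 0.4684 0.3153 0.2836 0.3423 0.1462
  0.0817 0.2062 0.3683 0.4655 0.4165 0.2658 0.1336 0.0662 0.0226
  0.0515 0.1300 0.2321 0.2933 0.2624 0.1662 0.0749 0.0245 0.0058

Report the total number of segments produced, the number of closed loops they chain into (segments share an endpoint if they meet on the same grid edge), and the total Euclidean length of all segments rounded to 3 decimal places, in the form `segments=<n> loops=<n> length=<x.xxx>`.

cell (3,6): code 0100 → (3.778,7.000)–(4.000,6.589)
cell (3,7): code 1000 → (4.000,7.322)–(3.778,7.000)
cell (4,5): code 0100 → (4.993,6.000)–(5.000,5.995)
cell (4,6): code 1110 → (4.000,6.589)–(4.993,6.000)
cell (4,7): code 1001 → (5.000,7.753)–(4.000,7.322)
cell (5,5): code 0010 → (5.000,5.995)–(5.005,6.000)
cell (5,6): code 0011 → (5.005,6.000)–(5.671,7.000)
cell (5,7): code 0001 → (5.671,7.000)–(5.000,7.753)
total: 8 segments, chained into 1 closed loop(s), length Σ = 5.326724

segments=8 loops=1 length=5.327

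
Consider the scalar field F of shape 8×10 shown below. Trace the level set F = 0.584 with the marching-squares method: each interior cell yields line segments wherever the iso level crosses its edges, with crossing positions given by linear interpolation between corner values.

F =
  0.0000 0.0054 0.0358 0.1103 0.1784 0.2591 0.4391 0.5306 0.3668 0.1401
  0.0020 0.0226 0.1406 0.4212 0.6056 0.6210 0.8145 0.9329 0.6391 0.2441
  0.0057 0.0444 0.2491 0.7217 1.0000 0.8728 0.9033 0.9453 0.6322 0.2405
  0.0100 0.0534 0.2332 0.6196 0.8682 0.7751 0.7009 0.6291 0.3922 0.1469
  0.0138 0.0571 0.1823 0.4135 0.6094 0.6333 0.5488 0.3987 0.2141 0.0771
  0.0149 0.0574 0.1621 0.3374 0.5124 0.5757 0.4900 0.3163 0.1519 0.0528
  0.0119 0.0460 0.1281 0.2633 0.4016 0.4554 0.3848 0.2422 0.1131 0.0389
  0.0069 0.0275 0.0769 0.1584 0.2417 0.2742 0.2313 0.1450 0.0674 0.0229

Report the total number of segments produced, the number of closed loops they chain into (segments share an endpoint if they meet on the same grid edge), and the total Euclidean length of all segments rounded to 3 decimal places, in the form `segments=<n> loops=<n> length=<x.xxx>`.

cell (0,3): code 0100 → (0.949,4.000)–(1.000,3.883)
cell (0,4): code 1100 → (0.898,5.000)–(0.949,4.000)
cell (0,5): code 1100 → (0.386,6.000)–(0.898,5.000)
cell (0,6): code 1100 → (0.133,7.000)–(0.386,6.000)
cell (0,7): code 1100 → (0.798,8.000)–(0.133,7.000)
cell (0,8): code 1000 → (1.000,8.139)–(0.798,8.000)
cell (1,2): code 0100 → (1.542,3.000)–(2.000,2.709)
cell (1,3): code 1110 → (1.000,3.883)–(1.542,3.000)
cell (1,8): code 1001 → (2.000,8.123)–(1.000,8.139)
cell (2,2): code 0110 → (2.000,2.709)–(3.000,2.908)
cell (2,7): code 1011 → (3.000,7.190)–(2.201,8.000)
cell (2,8): code 0001 → (2.201,8.000)–(2.000,8.123)
cell (3,2): code 0010 → (3.000,2.908)–(3.173,3.000)
cell (3,3): code 0111 → (3.173,3.000)–(4.000,3.870)
cell (3,5): code 1011 → (4.000,5.583)–(3.769,6.000)
cell (3,6): code 0011 → (3.769,6.000)–(3.196,7.000)
cell (3,7): code 0001 → (3.196,7.000)–(3.000,7.190)
cell (4,3): code 0010 → (4.000,3.870)–(4.262,4.000)
cell (4,4): code 0011 → (4.262,4.000)–(4.856,5.000)
cell (4,5): code 0001 → (4.856,5.000)–(4.000,5.583)
total: 20 segments, chained into 1 closed loop(s), length Σ = 15.492040

segments=20 loops=1 length=15.492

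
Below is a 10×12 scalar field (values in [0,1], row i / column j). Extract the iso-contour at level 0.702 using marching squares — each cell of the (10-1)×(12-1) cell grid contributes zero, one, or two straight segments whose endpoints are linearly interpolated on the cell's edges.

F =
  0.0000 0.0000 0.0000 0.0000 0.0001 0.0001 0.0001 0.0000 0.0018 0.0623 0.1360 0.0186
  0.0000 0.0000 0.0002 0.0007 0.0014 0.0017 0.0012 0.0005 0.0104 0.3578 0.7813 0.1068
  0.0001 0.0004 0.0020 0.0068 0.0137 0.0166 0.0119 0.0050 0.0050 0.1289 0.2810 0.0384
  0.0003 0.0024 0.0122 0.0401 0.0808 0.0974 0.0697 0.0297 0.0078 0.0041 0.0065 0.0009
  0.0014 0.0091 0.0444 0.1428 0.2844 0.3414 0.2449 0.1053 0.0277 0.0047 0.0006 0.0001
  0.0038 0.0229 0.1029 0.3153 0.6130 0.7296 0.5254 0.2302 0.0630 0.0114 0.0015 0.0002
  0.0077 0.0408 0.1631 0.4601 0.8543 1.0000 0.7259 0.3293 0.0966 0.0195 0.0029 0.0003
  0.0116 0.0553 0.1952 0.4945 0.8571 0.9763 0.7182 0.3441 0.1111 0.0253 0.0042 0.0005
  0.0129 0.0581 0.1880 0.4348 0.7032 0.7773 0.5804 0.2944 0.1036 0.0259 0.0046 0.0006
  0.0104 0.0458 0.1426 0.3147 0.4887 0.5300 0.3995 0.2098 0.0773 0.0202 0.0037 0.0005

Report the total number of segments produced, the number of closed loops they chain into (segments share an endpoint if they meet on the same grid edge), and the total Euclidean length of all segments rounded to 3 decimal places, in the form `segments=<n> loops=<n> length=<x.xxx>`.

segments=18 loops=2 length=10.021

cell (0,9): code 0100 → (0.877,10.000)–(1.000,9.813)
cell (0,10): code 1000 → (1.000,10.118)–(0.877,10.000)
cell (1,9): code 0010 → (1.000,9.813)–(1.159,10.000)
cell (1,10): code 0001 → (1.159,10.000)–(1.000,10.118)
cell (4,4): code 0100 → (4.929,5.000)–(5.000,4.763)
cell (4,5): code 1000 → (5.000,5.135)–(4.929,5.000)
cell (5,3): code 0100 → (5.369,4.000)–(6.000,3.614)
cell (5,4): code 1110 → (5.000,4.763)–(5.369,4.000)
cell (5,5): code 1101 → (5.881,6.000)–(5.000,5.135)
cell (5,6): code 1000 → (6.000,6.060)–(5.881,6.000)
cell (6,3): code 0110 → (6.000,3.614)–(7.000,3.572)
cell (6,6): code 1001 → (7.000,6.043)–(6.000,6.060)
cell (7,3): code 0110 → (7.000,3.572)–(8.000,3.996)
cell (7,5): code 1011 → (8.000,5.382)–(7.118,6.000)
cell (7,6): code 0001 → (7.118,6.000)–(7.000,6.043)
cell (8,3): code 0010 → (8.000,3.996)–(8.006,4.000)
cell (8,4): code 0011 → (8.006,4.000)–(8.304,5.000)
cell (8,5): code 0001 → (8.304,5.000)–(8.000,5.382)
total: 18 segments, chained into 2 closed loop(s), length Σ = 10.021292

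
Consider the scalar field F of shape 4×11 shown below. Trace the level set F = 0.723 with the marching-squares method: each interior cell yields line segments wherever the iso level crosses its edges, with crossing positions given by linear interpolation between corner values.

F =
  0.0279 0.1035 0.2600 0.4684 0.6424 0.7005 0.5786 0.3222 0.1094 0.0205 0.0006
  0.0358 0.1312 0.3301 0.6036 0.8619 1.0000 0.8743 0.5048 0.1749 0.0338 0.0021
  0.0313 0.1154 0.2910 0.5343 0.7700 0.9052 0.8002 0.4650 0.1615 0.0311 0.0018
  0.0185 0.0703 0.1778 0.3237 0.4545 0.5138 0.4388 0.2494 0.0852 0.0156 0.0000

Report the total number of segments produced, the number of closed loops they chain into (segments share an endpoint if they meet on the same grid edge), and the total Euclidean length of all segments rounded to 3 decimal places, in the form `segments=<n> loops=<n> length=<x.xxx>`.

cell (0,3): code 0100 → (0.367,4.000)–(1.000,3.462)
cell (0,4): code 1100 → (0.075,5.000)–(0.367,4.000)
cell (0,5): code 1100 → (0.488,6.000)–(0.075,5.000)
cell (0,6): code 1000 → (1.000,6.409)–(0.488,6.000)
cell (1,3): code 0110 → (1.000,3.462)–(2.000,3.801)
cell (1,6): code 1001 → (2.000,6.230)–(1.000,6.409)
cell (2,3): code 0010 → (2.000,3.801)–(2.149,4.000)
cell (2,4): code 0011 → (2.149,4.000)–(2.466,5.000)
cell (2,5): code 0011 → (2.466,5.000)–(2.214,6.000)
cell (2,6): code 0001 → (2.214,6.000)–(2.000,6.230)
total: 10 segments, chained into 1 closed loop(s), length Σ = 8.324336

segments=10 loops=1 length=8.324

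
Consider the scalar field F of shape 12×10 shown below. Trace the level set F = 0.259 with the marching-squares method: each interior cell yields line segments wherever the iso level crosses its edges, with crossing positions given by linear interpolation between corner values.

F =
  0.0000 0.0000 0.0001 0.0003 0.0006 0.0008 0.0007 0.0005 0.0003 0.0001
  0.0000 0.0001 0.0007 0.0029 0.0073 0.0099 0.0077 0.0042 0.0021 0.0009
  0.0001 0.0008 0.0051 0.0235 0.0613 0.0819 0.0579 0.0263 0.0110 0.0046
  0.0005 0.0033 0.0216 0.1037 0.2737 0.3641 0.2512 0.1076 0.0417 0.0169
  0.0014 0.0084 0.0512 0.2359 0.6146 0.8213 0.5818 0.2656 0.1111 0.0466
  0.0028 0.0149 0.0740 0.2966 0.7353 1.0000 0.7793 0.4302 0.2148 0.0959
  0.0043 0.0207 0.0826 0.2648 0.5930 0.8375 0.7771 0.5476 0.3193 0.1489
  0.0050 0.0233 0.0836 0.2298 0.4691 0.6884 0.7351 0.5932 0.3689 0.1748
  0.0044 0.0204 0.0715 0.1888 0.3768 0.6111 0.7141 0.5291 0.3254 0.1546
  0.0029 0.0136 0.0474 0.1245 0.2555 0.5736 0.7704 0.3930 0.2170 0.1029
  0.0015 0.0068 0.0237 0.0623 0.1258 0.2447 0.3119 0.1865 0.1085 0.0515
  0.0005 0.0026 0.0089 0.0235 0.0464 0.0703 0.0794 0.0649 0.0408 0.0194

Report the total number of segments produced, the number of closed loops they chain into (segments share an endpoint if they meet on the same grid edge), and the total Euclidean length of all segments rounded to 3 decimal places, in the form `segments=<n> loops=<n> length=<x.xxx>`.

segments=28 loops=1 length=20.426

cell (2,3): code 0100 → (2.931,4.000)–(3.000,3.914)
cell (2,4): code 1100 → (2.628,5.000)–(2.931,4.000)
cell (2,5): code 1000 → (3.000,5.931)–(2.628,5.000)
cell (3,3): code 0110 → (3.000,3.914)–(4.000,3.061)
cell (3,5): code 1101 → (3.024,6.000)–(3.000,5.931)
cell (3,6): code 1100 → (3.958,7.000)–(3.024,6.000)
cell (3,7): code 1000 → (4.000,7.043)–(3.958,7.000)
cell (4,2): code 0100 → (4.381,3.000)–(5.000,2.831)
cell (4,3): code 1110 → (4.000,3.061)–(4.381,3.000)
cell (4,7): code 1001 → (5.000,7.795)–(4.000,7.043)
cell (5,2): code 0110 → (5.000,2.831)–(6.000,2.968)
cell (5,7): code 1101 → (5.423,8.000)–(5.000,7.795)
cell (5,8): code 1000 → (6.000,8.354)–(5.423,8.000)
cell (6,2): code 0010 → (6.000,2.968)–(6.166,3.000)
cell (6,3): code 0111 → (6.166,3.000)–(7.000,3.122)
cell (6,8): code 1001 → (7.000,8.566)–(6.000,8.354)
cell (7,3): code 0110 → (7.000,3.122)–(8.000,3.373)
cell (7,8): code 1001 → (8.000,8.389)–(7.000,8.566)
cell (8,3): code 0010 → (8.000,3.373)–(8.971,4.000)
cell (8,4): code 0111 → (8.971,4.000)–(9.000,4.011)
cell (8,7): code 1011 → (9.000,7.761)–(8.613,8.000)
cell (8,8): code 0001 → (8.613,8.000)–(8.000,8.389)
cell (9,4): code 0010 → (9.000,4.011)–(9.957,5.000)
cell (9,5): code 0111 → (9.957,5.000)–(10.000,5.213)
cell (9,6): code 1011 → (10.000,6.422)–(9.649,7.000)
cell (9,7): code 0001 → (9.649,7.000)–(9.000,7.761)
cell (10,5): code 0010 → (10.000,5.213)–(10.228,6.000)
cell (10,6): code 0001 → (10.228,6.000)–(10.000,6.422)
total: 28 segments, chained into 1 closed loop(s), length Σ = 20.425747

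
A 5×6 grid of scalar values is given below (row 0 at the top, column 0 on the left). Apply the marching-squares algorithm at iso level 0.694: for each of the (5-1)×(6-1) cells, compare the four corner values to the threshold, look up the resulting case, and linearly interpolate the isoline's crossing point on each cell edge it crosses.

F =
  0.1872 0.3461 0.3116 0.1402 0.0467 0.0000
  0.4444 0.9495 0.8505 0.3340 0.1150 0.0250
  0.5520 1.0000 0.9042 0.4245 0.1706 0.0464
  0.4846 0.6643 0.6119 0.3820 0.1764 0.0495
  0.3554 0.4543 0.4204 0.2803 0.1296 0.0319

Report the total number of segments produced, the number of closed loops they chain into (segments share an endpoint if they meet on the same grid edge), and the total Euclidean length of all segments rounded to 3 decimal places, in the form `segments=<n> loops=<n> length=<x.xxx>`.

segments=8 loops=1 length=7.112

cell (0,0): code 0100 → (0.577,1.000)–(1.000,0.494)
cell (0,1): code 1100 → (0.710,2.000)–(0.577,1.000)
cell (0,2): code 1000 → (1.000,2.303)–(0.710,2.000)
cell (1,0): code 0110 → (1.000,0.494)–(2.000,0.317)
cell (1,2): code 1001 → (2.000,2.438)–(1.000,2.303)
cell (2,0): code 0010 → (2.000,0.317)–(2.912,1.000)
cell (2,1): code 0011 → (2.912,1.000)–(2.719,2.000)
cell (2,2): code 0001 → (2.719,2.000)–(2.000,2.438)
total: 8 segments, chained into 1 closed loop(s), length Σ = 7.112352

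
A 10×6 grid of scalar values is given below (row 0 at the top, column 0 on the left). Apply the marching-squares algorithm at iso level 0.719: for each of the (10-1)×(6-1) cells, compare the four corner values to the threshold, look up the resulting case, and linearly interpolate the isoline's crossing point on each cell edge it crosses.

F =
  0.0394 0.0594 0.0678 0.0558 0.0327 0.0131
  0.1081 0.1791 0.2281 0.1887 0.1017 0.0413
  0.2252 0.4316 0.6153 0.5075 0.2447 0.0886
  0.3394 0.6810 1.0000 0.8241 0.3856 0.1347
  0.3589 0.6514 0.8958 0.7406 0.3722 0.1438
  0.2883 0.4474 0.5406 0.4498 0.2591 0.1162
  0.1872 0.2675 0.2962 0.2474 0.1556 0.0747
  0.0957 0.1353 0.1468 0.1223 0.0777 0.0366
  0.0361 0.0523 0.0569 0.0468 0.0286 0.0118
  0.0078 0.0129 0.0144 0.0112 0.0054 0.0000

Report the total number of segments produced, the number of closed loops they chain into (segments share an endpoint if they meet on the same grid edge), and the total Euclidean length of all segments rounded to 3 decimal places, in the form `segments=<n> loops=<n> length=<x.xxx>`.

segments=8 loops=1 length=6.718

cell (2,1): code 0100 → (2.270,2.000)–(3.000,1.119)
cell (2,2): code 1100 → (2.668,3.000)–(2.270,2.000)
cell (2,3): code 1000 → (3.000,3.240)–(2.668,3.000)
cell (3,1): code 0110 → (3.000,1.119)–(4.000,1.277)
cell (3,3): code 1001 → (4.000,3.059)–(3.000,3.240)
cell (4,1): code 0010 → (4.000,1.277)–(4.498,2.000)
cell (4,2): code 0011 → (4.498,2.000)–(4.074,3.000)
cell (4,3): code 0001 → (4.074,3.000)–(4.000,3.059)
total: 8 segments, chained into 1 closed loop(s), length Σ = 6.717526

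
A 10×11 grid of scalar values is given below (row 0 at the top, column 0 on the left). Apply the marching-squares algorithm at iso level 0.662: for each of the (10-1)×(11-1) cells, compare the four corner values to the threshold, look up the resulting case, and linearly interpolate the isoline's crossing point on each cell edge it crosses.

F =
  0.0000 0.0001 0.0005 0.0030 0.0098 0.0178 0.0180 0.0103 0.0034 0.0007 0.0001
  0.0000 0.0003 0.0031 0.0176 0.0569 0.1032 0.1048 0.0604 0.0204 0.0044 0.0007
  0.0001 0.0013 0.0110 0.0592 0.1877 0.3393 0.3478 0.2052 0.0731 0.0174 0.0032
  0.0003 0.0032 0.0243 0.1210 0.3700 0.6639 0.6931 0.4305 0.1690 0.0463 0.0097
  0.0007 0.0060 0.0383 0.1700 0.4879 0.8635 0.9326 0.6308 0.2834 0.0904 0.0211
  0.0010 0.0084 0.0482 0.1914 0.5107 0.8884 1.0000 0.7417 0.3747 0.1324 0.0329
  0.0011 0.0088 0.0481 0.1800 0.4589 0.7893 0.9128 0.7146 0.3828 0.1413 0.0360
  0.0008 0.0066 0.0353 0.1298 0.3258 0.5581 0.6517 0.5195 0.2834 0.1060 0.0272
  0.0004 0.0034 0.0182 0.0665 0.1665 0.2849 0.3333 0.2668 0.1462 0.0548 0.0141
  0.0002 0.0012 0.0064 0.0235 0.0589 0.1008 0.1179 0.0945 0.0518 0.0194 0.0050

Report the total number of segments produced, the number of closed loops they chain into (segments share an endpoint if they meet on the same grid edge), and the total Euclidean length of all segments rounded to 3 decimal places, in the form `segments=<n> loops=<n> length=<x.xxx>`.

segments=14 loops=1 length=10.918

cell (2,4): code 0100 → (2.994,5.000)–(3.000,4.994)
cell (2,5): code 1100 → (2.910,6.000)–(2.994,5.000)
cell (2,6): code 1000 → (3.000,6.118)–(2.910,6.000)
cell (3,4): code 0110 → (3.000,4.994)–(4.000,4.464)
cell (3,6): code 1001 → (4.000,6.897)–(3.000,6.118)
cell (4,4): code 0110 → (4.000,4.464)–(5.000,4.401)
cell (4,6): code 1101 → (4.281,7.000)–(4.000,6.897)
cell (4,7): code 1000 → (5.000,7.217)–(4.281,7.000)
cell (5,4): code 0110 → (5.000,4.401)–(6.000,4.615)
cell (5,7): code 1001 → (6.000,7.159)–(5.000,7.217)
cell (6,4): code 0010 → (6.000,4.615)–(6.551,5.000)
cell (6,5): code 0011 → (6.551,5.000)–(6.961,6.000)
cell (6,6): code 0011 → (6.961,6.000)–(6.270,7.000)
cell (6,7): code 0001 → (6.270,7.000)–(6.000,7.159)
total: 14 segments, chained into 1 closed loop(s), length Σ = 10.917824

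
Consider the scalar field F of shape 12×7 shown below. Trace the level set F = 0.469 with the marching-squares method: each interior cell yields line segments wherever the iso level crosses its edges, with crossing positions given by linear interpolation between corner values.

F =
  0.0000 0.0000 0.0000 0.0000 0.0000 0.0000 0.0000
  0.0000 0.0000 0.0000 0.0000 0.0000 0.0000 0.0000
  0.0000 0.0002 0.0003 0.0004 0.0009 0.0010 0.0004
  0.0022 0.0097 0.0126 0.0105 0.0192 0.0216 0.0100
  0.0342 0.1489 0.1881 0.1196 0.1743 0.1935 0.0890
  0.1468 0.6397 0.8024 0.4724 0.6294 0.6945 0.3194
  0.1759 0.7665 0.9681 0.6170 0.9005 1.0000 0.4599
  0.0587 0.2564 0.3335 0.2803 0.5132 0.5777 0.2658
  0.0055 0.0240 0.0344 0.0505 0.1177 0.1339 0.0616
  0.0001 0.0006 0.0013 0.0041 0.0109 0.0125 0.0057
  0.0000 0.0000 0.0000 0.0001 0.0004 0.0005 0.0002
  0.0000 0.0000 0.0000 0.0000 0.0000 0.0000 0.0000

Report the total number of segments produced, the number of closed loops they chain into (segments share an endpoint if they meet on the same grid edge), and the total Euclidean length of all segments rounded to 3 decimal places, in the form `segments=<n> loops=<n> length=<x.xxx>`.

segments=16 loops=1 length=14.213

cell (4,0): code 0100 → (4.652,1.000)–(5.000,0.654)
cell (4,1): code 1100 → (4.457,2.000)–(4.652,1.000)
cell (4,2): code 1100 → (4.990,3.000)–(4.457,2.000)
cell (4,3): code 1100 → (4.648,4.000)–(4.990,3.000)
cell (4,4): code 1100 → (4.550,5.000)–(4.648,4.000)
cell (4,5): code 1000 → (5.000,5.601)–(4.550,5.000)
cell (5,0): code 0110 → (5.000,0.654)–(6.000,0.496)
cell (5,5): code 1001 → (6.000,5.983)–(5.000,5.601)
cell (6,0): code 0010 → (6.000,0.496)–(6.583,1.000)
cell (6,1): code 0011 → (6.583,1.000)–(6.786,2.000)
cell (6,2): code 0011 → (6.786,2.000)–(6.440,3.000)
cell (6,3): code 0111 → (6.440,3.000)–(7.000,3.810)
cell (6,5): code 1001 → (7.000,5.349)–(6.000,5.983)
cell (7,3): code 0010 → (7.000,3.810)–(7.112,4.000)
cell (7,4): code 0011 → (7.112,4.000)–(7.245,5.000)
cell (7,5): code 0001 → (7.245,5.000)–(7.000,5.349)
total: 16 segments, chained into 1 closed loop(s), length Σ = 14.212669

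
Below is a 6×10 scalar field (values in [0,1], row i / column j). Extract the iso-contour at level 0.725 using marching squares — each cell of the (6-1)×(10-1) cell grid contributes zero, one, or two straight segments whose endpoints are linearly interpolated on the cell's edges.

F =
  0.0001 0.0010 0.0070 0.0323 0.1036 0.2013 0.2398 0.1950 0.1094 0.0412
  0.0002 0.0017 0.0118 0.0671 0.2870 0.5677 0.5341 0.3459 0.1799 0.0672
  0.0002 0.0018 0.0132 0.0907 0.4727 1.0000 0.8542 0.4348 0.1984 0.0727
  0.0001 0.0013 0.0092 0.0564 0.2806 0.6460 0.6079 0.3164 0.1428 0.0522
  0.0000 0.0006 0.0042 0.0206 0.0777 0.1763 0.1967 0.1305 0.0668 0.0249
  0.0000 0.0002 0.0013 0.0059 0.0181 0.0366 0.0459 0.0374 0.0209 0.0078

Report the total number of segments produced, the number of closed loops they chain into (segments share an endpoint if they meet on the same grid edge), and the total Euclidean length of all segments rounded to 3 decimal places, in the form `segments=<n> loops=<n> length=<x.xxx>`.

cell (1,4): code 0100 → (1.364,5.000)–(2.000,4.478)
cell (1,5): code 1100 → (1.596,6.000)–(1.364,5.000)
cell (1,6): code 1000 → (2.000,6.308)–(1.596,6.000)
cell (2,4): code 0010 → (2.000,4.478)–(2.777,5.000)
cell (2,5): code 0011 → (2.777,5.000)–(2.525,6.000)
cell (2,6): code 0001 → (2.525,6.000)–(2.000,6.308)
total: 6 segments, chained into 1 closed loop(s), length Σ = 4.932339

segments=6 loops=1 length=4.932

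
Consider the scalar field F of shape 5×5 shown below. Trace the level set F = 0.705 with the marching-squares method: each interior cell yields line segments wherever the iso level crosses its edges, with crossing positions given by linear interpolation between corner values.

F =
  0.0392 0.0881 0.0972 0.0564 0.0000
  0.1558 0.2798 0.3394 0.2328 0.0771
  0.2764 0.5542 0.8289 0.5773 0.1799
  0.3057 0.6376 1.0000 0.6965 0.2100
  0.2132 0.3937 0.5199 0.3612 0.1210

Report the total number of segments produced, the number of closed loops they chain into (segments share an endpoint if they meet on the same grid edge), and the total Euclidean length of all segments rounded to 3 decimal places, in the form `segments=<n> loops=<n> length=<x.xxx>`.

segments=6 loops=1 length=5.414

cell (1,1): code 0100 → (1.747,2.000)–(2.000,1.549)
cell (1,2): code 1000 → (2.000,2.492)–(1.747,2.000)
cell (2,1): code 0110 → (2.000,1.549)–(3.000,1.186)
cell (2,2): code 1001 → (3.000,2.972)–(2.000,2.492)
cell (3,1): code 0010 → (3.000,1.186)–(3.614,2.000)
cell (3,2): code 0001 → (3.614,2.000)–(3.000,2.972)
total: 6 segments, chained into 1 closed loop(s), length Σ = 5.413590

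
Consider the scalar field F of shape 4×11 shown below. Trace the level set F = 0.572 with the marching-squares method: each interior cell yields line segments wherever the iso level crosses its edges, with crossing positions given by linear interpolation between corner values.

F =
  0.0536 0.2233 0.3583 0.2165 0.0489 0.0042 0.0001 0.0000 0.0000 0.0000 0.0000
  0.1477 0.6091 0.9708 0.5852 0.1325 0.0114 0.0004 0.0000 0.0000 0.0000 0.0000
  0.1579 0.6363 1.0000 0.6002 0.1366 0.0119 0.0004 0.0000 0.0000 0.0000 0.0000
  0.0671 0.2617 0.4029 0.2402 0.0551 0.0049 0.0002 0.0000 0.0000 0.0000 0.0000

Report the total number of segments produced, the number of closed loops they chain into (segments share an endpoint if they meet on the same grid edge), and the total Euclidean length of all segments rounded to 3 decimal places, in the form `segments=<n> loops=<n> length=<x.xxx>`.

segments=10 loops=1 length=7.134

cell (0,0): code 0100 → (0.904,1.000)–(1.000,0.920)
cell (0,1): code 1100 → (0.349,2.000)–(0.904,1.000)
cell (0,2): code 1100 → (0.964,3.000)–(0.349,2.000)
cell (0,3): code 1000 → (1.000,3.029)–(0.964,3.000)
cell (1,0): code 0110 → (1.000,0.920)–(2.000,0.866)
cell (1,3): code 1001 → (2.000,3.061)–(1.000,3.029)
cell (2,0): code 0010 → (2.000,0.866)–(2.172,1.000)
cell (2,1): code 0011 → (2.172,1.000)–(2.717,2.000)
cell (2,2): code 0011 → (2.717,2.000)–(2.078,3.000)
cell (2,3): code 0001 → (2.078,3.000)–(2.000,3.061)
total: 10 segments, chained into 1 closed loop(s), length Σ = 7.133845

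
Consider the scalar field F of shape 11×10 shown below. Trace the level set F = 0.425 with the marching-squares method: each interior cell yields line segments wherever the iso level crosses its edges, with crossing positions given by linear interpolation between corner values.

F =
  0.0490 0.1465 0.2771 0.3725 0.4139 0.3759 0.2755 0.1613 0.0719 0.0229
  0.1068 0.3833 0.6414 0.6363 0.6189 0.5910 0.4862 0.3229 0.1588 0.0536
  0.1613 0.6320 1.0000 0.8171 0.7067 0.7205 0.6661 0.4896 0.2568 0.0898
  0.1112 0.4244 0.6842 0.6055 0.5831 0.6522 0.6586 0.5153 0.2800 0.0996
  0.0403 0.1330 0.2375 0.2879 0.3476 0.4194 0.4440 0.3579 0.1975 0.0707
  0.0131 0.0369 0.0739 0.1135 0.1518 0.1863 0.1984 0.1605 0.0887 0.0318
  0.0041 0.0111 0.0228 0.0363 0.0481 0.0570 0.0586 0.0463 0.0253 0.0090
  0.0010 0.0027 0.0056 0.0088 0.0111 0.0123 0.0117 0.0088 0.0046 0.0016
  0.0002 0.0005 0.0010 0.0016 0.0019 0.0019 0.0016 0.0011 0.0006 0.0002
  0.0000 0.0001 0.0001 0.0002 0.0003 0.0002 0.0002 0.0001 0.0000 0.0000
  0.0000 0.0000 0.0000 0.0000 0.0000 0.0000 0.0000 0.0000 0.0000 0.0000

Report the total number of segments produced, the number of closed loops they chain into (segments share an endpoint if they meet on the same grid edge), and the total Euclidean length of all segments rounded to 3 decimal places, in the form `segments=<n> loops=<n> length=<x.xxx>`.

segments=22 loops=1 length=17.306

cell (0,1): code 0100 → (0.406,2.000)–(1.000,1.162)
cell (0,2): code 1100 → (0.199,3.000)–(0.406,2.000)
cell (0,3): code 1100 → (0.054,4.000)–(0.199,3.000)
cell (0,4): code 1100 → (0.228,5.000)–(0.054,4.000)
cell (0,5): code 1100 → (0.710,6.000)–(0.228,5.000)
cell (0,6): code 1000 → (1.000,6.375)–(0.710,6.000)
cell (1,0): code 0100 → (1.168,1.000)–(2.000,0.560)
cell (1,1): code 1110 → (1.000,1.162)–(1.168,1.000)
cell (1,6): code 1101 → (1.612,7.000)–(1.000,6.375)
cell (1,7): code 1000 → (2.000,7.277)–(1.612,7.000)
cell (2,0): code 0010 → (2.000,0.560)–(2.997,1.000)
cell (2,1): code 0111 → (2.997,1.000)–(3.000,1.002)
cell (2,7): code 1001 → (3.000,7.384)–(2.000,7.277)
cell (3,1): code 0010 → (3.000,1.002)–(3.580,2.000)
cell (3,2): code 0011 → (3.580,2.000)–(3.568,3.000)
cell (3,3): code 0011 → (3.568,3.000)–(3.671,4.000)
cell (3,4): code 0011 → (3.671,4.000)–(3.976,5.000)
cell (3,5): code 0111 → (3.976,5.000)–(4.000,5.228)
cell (3,6): code 1011 → (4.000,6.221)–(3.574,7.000)
cell (3,7): code 0001 → (3.574,7.000)–(3.000,7.384)
cell (4,5): code 0010 → (4.000,5.228)–(4.077,6.000)
cell (4,6): code 0001 → (4.077,6.000)–(4.000,6.221)
total: 22 segments, chained into 1 closed loop(s), length Σ = 17.305725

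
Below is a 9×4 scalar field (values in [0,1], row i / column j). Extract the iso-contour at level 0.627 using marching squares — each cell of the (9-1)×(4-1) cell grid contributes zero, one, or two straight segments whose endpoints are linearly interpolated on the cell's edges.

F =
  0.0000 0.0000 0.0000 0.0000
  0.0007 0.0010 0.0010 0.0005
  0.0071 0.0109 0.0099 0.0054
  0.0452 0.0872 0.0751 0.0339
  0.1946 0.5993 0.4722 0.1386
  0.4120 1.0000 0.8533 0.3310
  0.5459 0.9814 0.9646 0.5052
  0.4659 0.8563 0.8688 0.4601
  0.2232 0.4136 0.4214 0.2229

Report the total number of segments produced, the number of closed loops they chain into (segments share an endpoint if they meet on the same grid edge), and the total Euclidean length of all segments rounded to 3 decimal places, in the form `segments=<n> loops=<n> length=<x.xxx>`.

cell (4,0): code 0100 → (4.069,1.000)–(5.000,0.366)
cell (4,1): code 1100 → (4.406,2.000)–(4.069,1.000)
cell (4,2): code 1000 → (5.000,2.433)–(4.406,2.000)
cell (5,0): code 0110 → (5.000,0.366)–(6.000,0.186)
cell (5,2): code 1001 → (6.000,2.735)–(5.000,2.433)
cell (6,0): code 0110 → (6.000,0.186)–(7.000,0.413)
cell (6,2): code 1001 → (7.000,2.592)–(6.000,2.735)
cell (7,0): code 0010 → (7.000,0.413)–(7.518,1.000)
cell (7,1): code 0011 → (7.518,1.000)–(7.540,2.000)
cell (7,2): code 0001 → (7.540,2.000)–(7.000,2.592)
total: 10 segments, chained into 1 closed loop(s), length Σ = 9.597484

segments=10 loops=1 length=9.597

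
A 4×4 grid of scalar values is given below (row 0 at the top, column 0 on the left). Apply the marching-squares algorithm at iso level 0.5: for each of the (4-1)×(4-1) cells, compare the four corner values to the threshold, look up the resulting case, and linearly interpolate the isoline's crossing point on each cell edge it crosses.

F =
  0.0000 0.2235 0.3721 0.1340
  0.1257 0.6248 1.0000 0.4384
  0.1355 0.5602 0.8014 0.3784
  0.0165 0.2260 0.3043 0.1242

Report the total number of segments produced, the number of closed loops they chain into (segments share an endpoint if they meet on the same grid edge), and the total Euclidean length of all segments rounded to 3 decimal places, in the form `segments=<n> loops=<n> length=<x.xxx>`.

segments=8 loops=1 length=6.978

cell (0,0): code 0100 → (0.689,1.000)–(1.000,0.750)
cell (0,1): code 1100 → (0.204,2.000)–(0.689,1.000)
cell (0,2): code 1000 → (1.000,2.890)–(0.204,2.000)
cell (1,0): code 0110 → (1.000,0.750)–(2.000,0.858)
cell (1,2): code 1001 → (2.000,2.713)–(1.000,2.890)
cell (2,0): code 0010 → (2.000,0.858)–(2.180,1.000)
cell (2,1): code 0011 → (2.180,1.000)–(2.606,2.000)
cell (2,2): code 0001 → (2.606,2.000)–(2.000,2.713)
total: 8 segments, chained into 1 closed loop(s), length Σ = 6.978421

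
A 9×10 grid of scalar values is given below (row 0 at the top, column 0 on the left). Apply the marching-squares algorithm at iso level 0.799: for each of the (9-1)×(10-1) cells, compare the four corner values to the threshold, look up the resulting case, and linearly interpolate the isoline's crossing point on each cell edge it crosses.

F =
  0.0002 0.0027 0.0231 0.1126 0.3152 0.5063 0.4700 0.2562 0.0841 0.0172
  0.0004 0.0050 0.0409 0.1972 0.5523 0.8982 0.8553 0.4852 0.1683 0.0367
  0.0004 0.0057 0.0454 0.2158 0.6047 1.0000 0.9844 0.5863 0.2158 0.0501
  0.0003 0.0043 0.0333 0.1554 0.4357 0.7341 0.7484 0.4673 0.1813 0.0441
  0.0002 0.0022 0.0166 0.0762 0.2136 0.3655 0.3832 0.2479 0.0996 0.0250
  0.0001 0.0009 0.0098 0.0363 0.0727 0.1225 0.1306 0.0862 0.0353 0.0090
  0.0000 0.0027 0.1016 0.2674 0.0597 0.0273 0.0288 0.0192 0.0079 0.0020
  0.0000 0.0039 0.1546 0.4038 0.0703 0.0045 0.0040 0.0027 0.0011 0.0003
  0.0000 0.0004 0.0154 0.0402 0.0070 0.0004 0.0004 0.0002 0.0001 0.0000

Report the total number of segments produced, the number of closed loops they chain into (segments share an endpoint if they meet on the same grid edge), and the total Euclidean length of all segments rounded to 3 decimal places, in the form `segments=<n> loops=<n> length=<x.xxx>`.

cell (0,4): code 0100 → (0.747,5.000)–(1.000,4.713)
cell (0,5): code 1100 → (0.854,6.000)–(0.747,5.000)
cell (0,6): code 1000 → (1.000,6.152)–(0.854,6.000)
cell (1,4): code 0110 → (1.000,4.713)–(2.000,4.492)
cell (1,6): code 1001 → (2.000,6.466)–(1.000,6.152)
cell (2,4): code 0010 → (2.000,4.492)–(2.756,5.000)
cell (2,5): code 0011 → (2.756,5.000)–(2.786,6.000)
cell (2,6): code 0001 → (2.786,6.000)–(2.000,6.466)
total: 8 segments, chained into 1 closed loop(s), length Σ = 6.496178

segments=8 loops=1 length=6.496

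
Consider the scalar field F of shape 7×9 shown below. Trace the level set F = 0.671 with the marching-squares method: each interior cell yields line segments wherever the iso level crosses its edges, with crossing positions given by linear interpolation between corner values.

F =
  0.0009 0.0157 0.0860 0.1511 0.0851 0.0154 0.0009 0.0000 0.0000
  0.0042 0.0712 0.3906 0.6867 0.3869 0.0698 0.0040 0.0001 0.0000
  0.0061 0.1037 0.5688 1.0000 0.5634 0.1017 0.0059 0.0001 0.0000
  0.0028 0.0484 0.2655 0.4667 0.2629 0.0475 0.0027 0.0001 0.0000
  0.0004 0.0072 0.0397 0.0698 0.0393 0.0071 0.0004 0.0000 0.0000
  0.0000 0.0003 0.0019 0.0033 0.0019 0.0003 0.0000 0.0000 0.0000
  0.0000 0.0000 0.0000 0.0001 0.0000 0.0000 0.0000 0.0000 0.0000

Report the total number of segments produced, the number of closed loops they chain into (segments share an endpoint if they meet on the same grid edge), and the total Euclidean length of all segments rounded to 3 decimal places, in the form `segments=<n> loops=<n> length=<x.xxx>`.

segments=6 loops=1 length=4.523

cell (0,2): code 0100 → (0.971,3.000)–(1.000,2.947)
cell (0,3): code 1000 → (1.000,3.052)–(0.971,3.000)
cell (1,2): code 0110 → (1.000,2.947)–(2.000,2.237)
cell (1,3): code 1001 → (2.000,3.754)–(1.000,3.052)
cell (2,2): code 0010 → (2.000,2.237)–(2.617,3.000)
cell (2,3): code 0001 → (2.617,3.000)–(2.000,3.754)
total: 6 segments, chained into 1 closed loop(s), length Σ = 4.523388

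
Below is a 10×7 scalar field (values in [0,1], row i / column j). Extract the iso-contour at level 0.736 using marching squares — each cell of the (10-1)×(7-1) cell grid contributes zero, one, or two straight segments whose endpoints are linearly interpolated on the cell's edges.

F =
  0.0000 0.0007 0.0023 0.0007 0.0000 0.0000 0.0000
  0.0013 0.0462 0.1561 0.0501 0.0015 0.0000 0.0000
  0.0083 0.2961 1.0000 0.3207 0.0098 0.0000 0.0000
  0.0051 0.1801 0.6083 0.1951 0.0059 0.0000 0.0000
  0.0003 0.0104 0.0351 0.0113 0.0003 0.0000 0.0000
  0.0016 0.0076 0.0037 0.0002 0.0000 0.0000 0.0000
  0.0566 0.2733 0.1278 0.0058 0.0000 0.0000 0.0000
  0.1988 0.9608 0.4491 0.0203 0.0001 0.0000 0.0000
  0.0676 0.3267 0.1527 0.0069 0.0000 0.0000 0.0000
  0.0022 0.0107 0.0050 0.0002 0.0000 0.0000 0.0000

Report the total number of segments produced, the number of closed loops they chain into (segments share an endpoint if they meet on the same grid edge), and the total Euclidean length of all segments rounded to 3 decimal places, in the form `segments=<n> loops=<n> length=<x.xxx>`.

cell (1,1): code 0100 → (1.687,2.000)–(2.000,1.625)
cell (1,2): code 1000 → (2.000,2.389)–(1.687,2.000)
cell (2,1): code 0010 → (2.000,1.625)–(2.674,2.000)
cell (2,2): code 0001 → (2.674,2.000)–(2.000,2.389)
cell (6,0): code 0100 → (6.673,1.000)–(7.000,0.705)
cell (6,1): code 1000 → (7.000,1.439)–(6.673,1.000)
cell (7,0): code 0010 → (7.000,0.705)–(7.355,1.000)
cell (7,1): code 0001 → (7.355,1.000)–(7.000,1.439)
total: 8 segments, chained into 2 closed loop(s), length Σ = 4.550393

segments=8 loops=2 length=4.550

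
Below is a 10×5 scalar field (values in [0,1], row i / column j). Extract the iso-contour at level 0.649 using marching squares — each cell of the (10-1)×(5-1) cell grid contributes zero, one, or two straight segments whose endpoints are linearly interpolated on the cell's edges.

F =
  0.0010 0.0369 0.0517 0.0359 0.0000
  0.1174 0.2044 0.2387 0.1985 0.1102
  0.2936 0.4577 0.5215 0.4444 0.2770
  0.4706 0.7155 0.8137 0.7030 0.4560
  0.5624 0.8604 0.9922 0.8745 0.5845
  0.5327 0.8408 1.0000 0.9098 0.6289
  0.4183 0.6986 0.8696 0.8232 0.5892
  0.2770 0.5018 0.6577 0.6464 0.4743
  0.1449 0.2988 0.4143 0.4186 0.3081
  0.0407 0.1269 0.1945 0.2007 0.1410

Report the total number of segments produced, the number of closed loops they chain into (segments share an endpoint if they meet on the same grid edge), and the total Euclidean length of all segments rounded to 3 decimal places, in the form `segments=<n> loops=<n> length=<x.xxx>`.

segments=16 loops=1 length=12.963

cell (2,0): code 0100 → (2.742,1.000)–(3.000,0.728)
cell (2,1): code 1100 → (2.436,2.000)–(2.742,1.000)
cell (2,2): code 1100 → (2.791,3.000)–(2.436,2.000)
cell (2,3): code 1000 → (3.000,3.219)–(2.791,3.000)
cell (3,0): code 0110 → (3.000,0.728)–(4.000,0.291)
cell (3,3): code 1001 → (4.000,3.778)–(3.000,3.219)
cell (4,0): code 0110 → (4.000,0.291)–(5.000,0.377)
cell (4,3): code 1001 → (5.000,3.928)–(4.000,3.778)
cell (5,0): code 0110 → (5.000,0.377)–(6.000,0.823)
cell (5,3): code 1001 → (6.000,3.744)–(5.000,3.928)
cell (6,0): code 0010 → (6.000,0.823)–(6.252,1.000)
cell (6,1): code 0111 → (6.252,1.000)–(7.000,1.944)
cell (6,2): code 1011 → (7.000,2.770)–(6.985,3.000)
cell (6,3): code 0001 → (6.985,3.000)–(6.000,3.744)
cell (7,1): code 0010 → (7.000,1.944)–(7.036,2.000)
cell (7,2): code 0001 → (7.036,2.000)–(7.000,2.770)
total: 16 segments, chained into 1 closed loop(s), length Σ = 12.962535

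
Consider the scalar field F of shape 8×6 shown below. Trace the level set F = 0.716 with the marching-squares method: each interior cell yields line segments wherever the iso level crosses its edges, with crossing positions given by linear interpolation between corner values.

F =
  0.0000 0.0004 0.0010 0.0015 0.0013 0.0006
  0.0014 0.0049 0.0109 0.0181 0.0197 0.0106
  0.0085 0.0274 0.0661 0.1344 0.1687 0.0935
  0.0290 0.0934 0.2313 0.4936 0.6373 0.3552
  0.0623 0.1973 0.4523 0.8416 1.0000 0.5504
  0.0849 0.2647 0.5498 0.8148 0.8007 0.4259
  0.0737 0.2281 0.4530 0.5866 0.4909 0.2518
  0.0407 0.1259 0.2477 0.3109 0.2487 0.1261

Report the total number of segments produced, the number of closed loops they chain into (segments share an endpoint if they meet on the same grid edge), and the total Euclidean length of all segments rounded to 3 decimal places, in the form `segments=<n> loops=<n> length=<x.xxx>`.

segments=8 loops=1 length=6.595

cell (3,2): code 0100 → (3.639,3.000)–(4.000,2.677)
cell (3,3): code 1100 → (3.217,4.000)–(3.639,3.000)
cell (3,4): code 1000 → (4.000,4.632)–(3.217,4.000)
cell (4,2): code 0110 → (4.000,2.677)–(5.000,2.627)
cell (4,4): code 1001 → (5.000,4.226)–(4.000,4.632)
cell (5,2): code 0010 → (5.000,2.627)–(5.433,3.000)
cell (5,3): code 0011 → (5.433,3.000)–(5.273,4.000)
cell (5,4): code 0001 → (5.273,4.000)–(5.000,4.226)
total: 8 segments, chained into 1 closed loop(s), length Σ = 6.594712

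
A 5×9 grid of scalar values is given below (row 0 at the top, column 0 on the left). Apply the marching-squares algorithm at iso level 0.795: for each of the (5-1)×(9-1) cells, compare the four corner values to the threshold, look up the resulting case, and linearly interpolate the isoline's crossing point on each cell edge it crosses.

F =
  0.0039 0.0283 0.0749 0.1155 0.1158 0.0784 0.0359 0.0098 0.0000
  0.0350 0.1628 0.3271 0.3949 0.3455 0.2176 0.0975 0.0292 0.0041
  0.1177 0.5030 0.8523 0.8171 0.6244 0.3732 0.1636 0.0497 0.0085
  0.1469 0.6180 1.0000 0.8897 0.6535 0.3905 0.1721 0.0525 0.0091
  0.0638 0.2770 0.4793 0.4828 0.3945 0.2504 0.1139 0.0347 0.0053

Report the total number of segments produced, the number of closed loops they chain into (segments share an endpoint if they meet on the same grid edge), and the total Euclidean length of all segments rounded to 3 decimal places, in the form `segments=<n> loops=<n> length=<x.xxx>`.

segments=8 loops=1 length=5.574

cell (1,1): code 0100 → (1.891,2.000)–(2.000,1.836)
cell (1,2): code 1100 → (1.948,3.000)–(1.891,2.000)
cell (1,3): code 1000 → (2.000,3.115)–(1.948,3.000)
cell (2,1): code 0110 → (2.000,1.836)–(3.000,1.463)
cell (2,3): code 1001 → (3.000,3.401)–(2.000,3.115)
cell (3,1): code 0010 → (3.000,1.463)–(3.394,2.000)
cell (3,2): code 0011 → (3.394,2.000)–(3.233,3.000)
cell (3,3): code 0001 → (3.233,3.000)–(3.000,3.401)
total: 8 segments, chained into 1 closed loop(s), length Σ = 5.574045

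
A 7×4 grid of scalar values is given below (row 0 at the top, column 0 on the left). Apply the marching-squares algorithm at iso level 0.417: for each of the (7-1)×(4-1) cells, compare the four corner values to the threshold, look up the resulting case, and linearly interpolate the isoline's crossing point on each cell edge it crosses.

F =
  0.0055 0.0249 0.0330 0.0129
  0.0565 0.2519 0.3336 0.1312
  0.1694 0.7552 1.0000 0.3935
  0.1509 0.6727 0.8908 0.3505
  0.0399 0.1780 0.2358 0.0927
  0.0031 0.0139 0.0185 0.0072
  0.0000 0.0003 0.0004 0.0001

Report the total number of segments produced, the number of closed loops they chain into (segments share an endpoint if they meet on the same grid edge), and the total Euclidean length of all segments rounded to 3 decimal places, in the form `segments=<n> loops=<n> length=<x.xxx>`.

segments=8 loops=1 length=8.084

cell (1,0): code 0100 → (1.328,1.000)–(2.000,0.423)
cell (1,1): code 1100 → (1.125,2.000)–(1.328,1.000)
cell (1,2): code 1000 → (2.000,2.961)–(1.125,2.000)
cell (2,0): code 0110 → (2.000,0.423)–(3.000,0.510)
cell (2,2): code 1001 → (3.000,2.877)–(2.000,2.961)
cell (3,0): code 0010 → (3.000,0.510)–(3.517,1.000)
cell (3,1): code 0011 → (3.517,1.000)–(3.723,2.000)
cell (3,2): code 0001 → (3.723,2.000)–(3.000,2.877)
total: 8 segments, chained into 1 closed loop(s), length Σ = 8.083509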